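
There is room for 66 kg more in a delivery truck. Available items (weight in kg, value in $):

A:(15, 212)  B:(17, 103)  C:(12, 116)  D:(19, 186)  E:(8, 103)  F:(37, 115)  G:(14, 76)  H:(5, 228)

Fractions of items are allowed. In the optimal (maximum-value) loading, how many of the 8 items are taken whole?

Order: H (228/5=45.60) > A (212/15=14.13) > E (103/8=12.88) > D (186/19=9.79) > C (116/12=9.67) > B (103/17=6.06) > G (76/14=5.43) > F (115/37=3.11)
Fill: take H (5 @ 228) → take A (15 @ 212) → take E (8 @ 103) → take D (19 @ 186) → take C (12 @ 116) → take 7/17 of B → 42.41; 66/66 used.
5 item(s) taken whole; one partial (take 7/17 of B).

5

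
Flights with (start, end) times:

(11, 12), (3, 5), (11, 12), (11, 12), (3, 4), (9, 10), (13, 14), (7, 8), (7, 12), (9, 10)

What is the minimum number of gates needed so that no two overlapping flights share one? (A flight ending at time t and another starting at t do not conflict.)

Events (time:±→running): 3:+→1 3:+→2 4:-→1 5:-→0 7:+→1 7:+→2 8:-→1 9:+→2 9:+→3 10:-→2 10:-→1 11:+→2 11:+→3 11:+→4 … peak 4.

4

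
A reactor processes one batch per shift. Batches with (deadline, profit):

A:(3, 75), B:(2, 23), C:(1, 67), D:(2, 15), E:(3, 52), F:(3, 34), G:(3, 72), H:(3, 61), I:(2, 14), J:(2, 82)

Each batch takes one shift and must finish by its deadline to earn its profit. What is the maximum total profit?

229

Profit order: J=82 A=75 G=72 C=67 H=61 E=52 F=34 B=23 D=15 I=14
Assign: J→slot 2, A→slot 3, G→slot 1, C skipped, H skipped, E skipped, F skipped, B skipped, D skipped, I skipped.
Slots: [1:G] [2:J] [3:A]
Profit = 72 + 82 + 75 = 229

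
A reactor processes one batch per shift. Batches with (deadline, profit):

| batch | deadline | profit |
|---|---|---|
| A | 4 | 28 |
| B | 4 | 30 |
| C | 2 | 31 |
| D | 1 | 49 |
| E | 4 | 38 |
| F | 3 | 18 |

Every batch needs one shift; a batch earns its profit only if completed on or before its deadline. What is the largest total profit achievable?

Take jobs in profit order; each goes to the latest open slot no later than its deadline.
By profit: D(d1,49), E(d4,38), C(d2,31), B(d4,30), A(d4,28), F(d3,18)
D→slot 1; E→slot 4; C→slot 2; B→slot 3; A skipped; F skipped.
Profit = 49 + 31 + 30 + 38 = 148

148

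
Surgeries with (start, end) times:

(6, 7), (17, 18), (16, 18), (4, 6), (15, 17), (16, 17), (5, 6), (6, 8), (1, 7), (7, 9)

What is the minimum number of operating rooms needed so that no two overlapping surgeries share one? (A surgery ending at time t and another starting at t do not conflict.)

The answer is the maximum number of intervals overlapping at any instant.
starts: [1, 4, 5, 6, 6, 7, 15, 16, 16, 17]
ends:   [6, 6, 7, 7, 8, 9, 17, 17, 18, 18]
s1→1 s4→2 s5→3  — peak 3.

3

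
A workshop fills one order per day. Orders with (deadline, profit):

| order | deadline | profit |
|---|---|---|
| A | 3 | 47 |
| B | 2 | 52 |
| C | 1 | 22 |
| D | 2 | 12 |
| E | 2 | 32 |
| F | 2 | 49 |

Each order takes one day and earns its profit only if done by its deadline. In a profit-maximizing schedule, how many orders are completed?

By profit: B(d2,52), F(d2,49), A(d3,47), E(d2,32), C(d1,22), D(d2,12)
B→slot 2; F→slot 1; A→slot 3; E skipped; C skipped; D skipped.
3 of 6 scheduled.

3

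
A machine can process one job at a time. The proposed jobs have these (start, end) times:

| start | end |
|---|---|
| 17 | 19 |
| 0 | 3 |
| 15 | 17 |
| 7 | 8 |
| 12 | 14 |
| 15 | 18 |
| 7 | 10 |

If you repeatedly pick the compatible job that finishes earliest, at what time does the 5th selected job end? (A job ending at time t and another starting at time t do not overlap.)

19

By end time: (0,3), (7,8), (7,10), (12,14), (15,17), (15,18), (17,19).
Pick (0,3); next start ≥ 3 → (7,8); next start ≥ 8 → (12,14); next start ≥ 14 → (15,17); next start ≥ 17 → (17,19).
Selected: (0,3) (7,8) (12,14) (15,17) (17,19)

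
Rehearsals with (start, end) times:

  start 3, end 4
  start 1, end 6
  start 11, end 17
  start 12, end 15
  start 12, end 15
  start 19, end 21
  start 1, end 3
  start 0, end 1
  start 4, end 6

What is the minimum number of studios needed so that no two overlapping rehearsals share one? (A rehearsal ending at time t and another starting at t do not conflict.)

Count concurrent intervals with a sweep; the peak is the room count.
Events (time:±→running): 0:+→1 1:-→0 1:+→1 1:+→2 3:-→1 3:+→2 4:-→1 4:+→2 6:-→1 6:-→0 11:+→1 12:+→2 12:+→3 … peak 3.

3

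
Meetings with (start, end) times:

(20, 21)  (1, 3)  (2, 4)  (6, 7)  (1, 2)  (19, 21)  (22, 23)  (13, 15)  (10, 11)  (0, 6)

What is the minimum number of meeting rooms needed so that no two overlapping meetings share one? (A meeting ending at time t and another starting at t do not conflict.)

3

The answer is the maximum number of intervals overlapping at any instant.
starts: [0, 1, 1, 2, 6, 10, 13, 19, 20, 22]
ends:   [2, 3, 4, 6, 7, 11, 15, 21, 21, 23]
s0→1 s1→2 s1→3  — peak 3.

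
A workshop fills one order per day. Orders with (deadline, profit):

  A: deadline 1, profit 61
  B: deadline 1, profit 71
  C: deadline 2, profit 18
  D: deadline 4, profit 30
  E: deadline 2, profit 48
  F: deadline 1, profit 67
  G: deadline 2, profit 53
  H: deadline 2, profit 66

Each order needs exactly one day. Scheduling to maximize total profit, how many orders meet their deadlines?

Sort by profit descending; place each in the latest free slot ≤ its deadline.
Profit order: B=71 F=67 H=66 A=61 G=53 E=48 D=30 C=18
Assign: B→slot 1, F skipped, H→slot 2, A skipped, G skipped, E skipped, D→slot 4, C skipped.
Slots: [1:B] [2:H] [4:D]
3 of 8 scheduled.

3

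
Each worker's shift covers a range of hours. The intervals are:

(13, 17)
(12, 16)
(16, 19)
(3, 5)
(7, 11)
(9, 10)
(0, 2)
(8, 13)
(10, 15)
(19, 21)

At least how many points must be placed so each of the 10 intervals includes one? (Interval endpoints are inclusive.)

By right end: [0,2]  [3,5]  [9,10]  [7,11]  [8,13]  [10,15]  [12,16]  [13,17]  [16,19]  [19,21]
[0,2] uncovered → point at 2; [3,5] uncovered → point at 5; [9,10] uncovered → point at 10; [12,16] uncovered → point at 16; [19,21] uncovered → point at 21.
Points: 2, 5, 10, 16, 21 (5 total).

5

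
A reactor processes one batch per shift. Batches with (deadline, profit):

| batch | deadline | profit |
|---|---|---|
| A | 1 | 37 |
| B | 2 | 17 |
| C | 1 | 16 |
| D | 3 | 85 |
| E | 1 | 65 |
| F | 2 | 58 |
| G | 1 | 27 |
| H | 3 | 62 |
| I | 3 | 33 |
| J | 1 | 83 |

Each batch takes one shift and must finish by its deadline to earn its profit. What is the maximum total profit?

Take jobs in profit order; each goes to the latest open slot no later than its deadline.
Profit order: D=85 J=83 E=65 H=62 F=58 A=37 I=33 G=27 B=17 C=16
Assign: D→slot 3, J→slot 1, E skipped, H→slot 2, F skipped, A skipped, I skipped, G skipped, B skipped, C skipped.
Slots: [1:J] [2:H] [3:D]
Profit = 83 + 62 + 85 = 230

230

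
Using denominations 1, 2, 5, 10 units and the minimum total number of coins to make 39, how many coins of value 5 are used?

39 − 3×10→9 − 1×5→4 − 2×2→0
Count of 5: 1

1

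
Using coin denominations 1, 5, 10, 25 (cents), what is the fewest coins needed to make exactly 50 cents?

2

Use the largest denomination that fits, subtract, and repeat.
50 − 2×25→0
Total coins = 2 = 2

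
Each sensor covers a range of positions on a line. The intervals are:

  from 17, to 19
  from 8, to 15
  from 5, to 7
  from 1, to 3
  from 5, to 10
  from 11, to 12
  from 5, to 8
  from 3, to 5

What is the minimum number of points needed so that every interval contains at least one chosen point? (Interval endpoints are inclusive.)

4

Process intervals by earliest right end; each time one isn't hit yet, stab at its right endpoint.
Sorted: [1,3] [3,5] [5,7] [5,8] [5,10] [11,12] [8,15] [17,19]
{[1,3],[3,5]} hit by 3; {[5,7],[5,8],[5,10]} hit by 7; {[11,12],[8,15]} hit by 12; {[17,19]} hit by 19.
Points: 3, 7, 12, 19 (4 total).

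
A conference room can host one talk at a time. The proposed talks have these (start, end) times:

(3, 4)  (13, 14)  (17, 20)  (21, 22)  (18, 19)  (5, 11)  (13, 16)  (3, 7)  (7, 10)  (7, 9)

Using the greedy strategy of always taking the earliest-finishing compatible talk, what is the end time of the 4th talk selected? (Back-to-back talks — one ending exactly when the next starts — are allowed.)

Greedy by earliest finish: after sorting by end time, pick each interval compatible with the last pick.
Sorted by end: (3,4)  (3,7)  (7,9)  (7,10)  (5,11)  (13,14)  (13,16)  (18,19)  (17,20)  (21,22)
take (3,4); take (7,9); take (13,14); skip (13,16); take (18,19); take (21,22).
Selected: (3,4) (7,9) (13,14) (18,19) (21,22)

19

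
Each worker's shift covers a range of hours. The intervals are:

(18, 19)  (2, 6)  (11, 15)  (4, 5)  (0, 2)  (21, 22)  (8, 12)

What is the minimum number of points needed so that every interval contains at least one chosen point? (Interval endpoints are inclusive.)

Sort by right endpoint; whenever an interval is uncovered, place a point at its right end.
Sorted: [0,2] [4,5] [2,6] [8,12] [11,15] [18,19] [21,22]
{[0,2]} hit by 2; {[4,5],[2,6]} hit by 5; {[8,12],[11,15]} hit by 12; {[18,19]} hit by 19; {[21,22]} hit by 22.
Points: 2, 5, 12, 19, 22 (5 total).

5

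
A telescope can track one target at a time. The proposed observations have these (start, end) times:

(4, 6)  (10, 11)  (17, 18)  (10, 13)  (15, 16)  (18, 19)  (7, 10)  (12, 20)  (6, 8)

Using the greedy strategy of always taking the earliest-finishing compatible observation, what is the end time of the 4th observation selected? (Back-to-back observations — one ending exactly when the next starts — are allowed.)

16

By end time: (4,6), (6,8), (7,10), (10,11), (10,13), (15,16), (17,18), (18,19), (12,20).
Pick (4,6); next start ≥ 6 → (6,8); next start ≥ 8 → (10,11); next start ≥ 11 → (15,16); next start ≥ 16 → (17,18); next start ≥ 18 → (18,19).
Selected: (4,6) (6,8) (10,11) (15,16) (17,18) (18,19)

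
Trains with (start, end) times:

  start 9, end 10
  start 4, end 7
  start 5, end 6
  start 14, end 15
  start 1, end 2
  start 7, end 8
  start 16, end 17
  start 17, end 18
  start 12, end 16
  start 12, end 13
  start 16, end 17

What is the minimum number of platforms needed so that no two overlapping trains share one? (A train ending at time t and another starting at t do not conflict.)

2

The answer is the maximum number of intervals overlapping at any instant.
Events (time:±→running): 1:+→1 2:-→0 4:+→1 5:+→2 … peak 2.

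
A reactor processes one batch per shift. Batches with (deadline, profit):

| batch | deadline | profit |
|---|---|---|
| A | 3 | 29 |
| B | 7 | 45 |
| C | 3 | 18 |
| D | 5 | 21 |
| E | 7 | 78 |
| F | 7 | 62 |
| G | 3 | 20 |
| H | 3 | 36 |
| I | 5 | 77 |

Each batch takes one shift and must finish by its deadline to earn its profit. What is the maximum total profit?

348

Profit order: E=78 I=77 F=62 B=45 H=36 A=29 D=21 G=20 C=18
Assign: E→slot 7, I→slot 5, F→slot 6, B→slot 4, H→slot 3, A→slot 2, D→slot 1, G skipped, C skipped.
Slots: [1:D] [2:A] [3:H] [4:B] [5:I] [6:F] [7:E]
Profit = 21 + 29 + 36 + 45 + 77 + 62 + 78 = 348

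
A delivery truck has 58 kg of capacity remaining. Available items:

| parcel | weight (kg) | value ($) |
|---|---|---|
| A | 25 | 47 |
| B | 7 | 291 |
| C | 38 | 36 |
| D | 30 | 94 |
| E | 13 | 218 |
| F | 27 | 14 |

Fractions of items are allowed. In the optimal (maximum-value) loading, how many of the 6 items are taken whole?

3

Order: B (291/7=41.57) > E (218/13=16.77) > D (94/30=3.13) > A (47/25=1.88) > C (36/38=0.95) > F (14/27=0.52)
Fill: take B (7 @ 291) → take E (13 @ 218) → take D (30 @ 94) → take 8/25 of A → 15.04; 58/58 used.
3 item(s) taken whole; one partial (take 8/25 of A).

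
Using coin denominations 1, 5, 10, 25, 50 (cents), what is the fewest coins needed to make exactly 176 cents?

5

Use the largest denomination that fits, subtract, and repeat.
176 = 3×50 + 1×25 + 1×1
Total coins = 3 + 1 + 1 = 5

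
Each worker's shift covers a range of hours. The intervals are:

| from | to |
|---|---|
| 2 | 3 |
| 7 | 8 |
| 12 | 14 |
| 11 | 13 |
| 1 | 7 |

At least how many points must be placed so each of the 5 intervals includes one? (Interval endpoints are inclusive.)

Sorted: [2,3] [1,7] [7,8] [11,13] [12,14]
{[2,3],[1,7]} hit by 3; {[7,8]} hit by 8; {[11,13],[12,14]} hit by 13.
Points: 3, 8, 13 (3 total).

3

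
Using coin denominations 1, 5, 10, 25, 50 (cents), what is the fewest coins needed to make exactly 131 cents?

5

Use the largest denomination that fits, subtract, and repeat.
131 = 2×50 + 1×25 + 1×5 + 1×1
Total coins = 2 + 1 + 1 + 1 = 5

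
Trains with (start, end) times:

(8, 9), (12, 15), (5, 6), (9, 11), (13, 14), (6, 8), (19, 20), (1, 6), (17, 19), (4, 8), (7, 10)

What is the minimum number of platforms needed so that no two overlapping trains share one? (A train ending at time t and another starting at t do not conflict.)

The answer is the maximum number of intervals overlapping at any instant.
starts: [1, 4, 5, 6, 7, 8, 9, 12, 13, 17, 19]
ends:   [6, 6, 8, 8, 9, 10, 11, 14, 15, 19, 20]
s1→1 s4→2 s5→3  — peak 3.

3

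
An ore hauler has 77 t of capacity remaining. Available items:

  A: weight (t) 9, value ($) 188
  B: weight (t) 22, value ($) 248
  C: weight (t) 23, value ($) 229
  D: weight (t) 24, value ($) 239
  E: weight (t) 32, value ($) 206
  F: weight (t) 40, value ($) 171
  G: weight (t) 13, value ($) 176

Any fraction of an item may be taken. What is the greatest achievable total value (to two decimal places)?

Ratios (sorted): A 20.89, G 13.54, B 11.27, D 9.96, C 9.96, E 6.44, F 4.28
take A (9 @ 188); take G (13 @ 176); take B (22 @ 248); take D (24 @ 239); take 9/23 of C → 89.61. Capacity used 77/77.
Total value = 940.61

940.61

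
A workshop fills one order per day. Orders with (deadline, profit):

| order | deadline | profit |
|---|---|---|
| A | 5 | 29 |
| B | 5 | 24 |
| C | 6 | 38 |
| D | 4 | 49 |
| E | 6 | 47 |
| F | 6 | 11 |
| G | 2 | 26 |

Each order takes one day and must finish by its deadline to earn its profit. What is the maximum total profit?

213

Profit order: D=49 E=47 C=38 A=29 G=26 B=24 F=11
Assign: D→slot 4, E→slot 6, C→slot 5, A→slot 3, G→slot 2, B→slot 1, F skipped.
Slots: [1:B] [2:G] [3:A] [4:D] [5:C] [6:E]
Profit = 24 + 26 + 29 + 49 + 38 + 47 = 213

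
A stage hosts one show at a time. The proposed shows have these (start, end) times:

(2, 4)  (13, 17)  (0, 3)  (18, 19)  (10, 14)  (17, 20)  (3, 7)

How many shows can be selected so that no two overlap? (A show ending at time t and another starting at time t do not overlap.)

Greedy by earliest finish: after sorting by end time, pick each interval compatible with the last pick.
Sorted by end: (0,3)  (2,4)  (3,7)  (10,14)  (13,17)  (18,19)  (17,20)
take (0,3); take (3,7); take (10,14); skip (13,17); take (18,19); skip (17,20).
Selected 4 shows.

4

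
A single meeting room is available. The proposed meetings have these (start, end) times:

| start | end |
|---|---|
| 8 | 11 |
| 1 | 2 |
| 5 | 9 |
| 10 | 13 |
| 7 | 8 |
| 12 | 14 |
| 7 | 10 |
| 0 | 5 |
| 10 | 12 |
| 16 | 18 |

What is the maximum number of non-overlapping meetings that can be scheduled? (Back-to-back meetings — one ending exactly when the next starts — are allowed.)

5

Sort by end time and greedily take each interval whose start is ≥ the last chosen end.
Sorted by end: (1,2)  (0,5)  (7,8)  (5,9)  (7,10)  (8,11)  (10,12)  (10,13)  (12,14)  (16,18)
take (1,2); skip (0,5); take (7,8); take (8,11); take (12,14); take (16,18).
Selected 5 meetings.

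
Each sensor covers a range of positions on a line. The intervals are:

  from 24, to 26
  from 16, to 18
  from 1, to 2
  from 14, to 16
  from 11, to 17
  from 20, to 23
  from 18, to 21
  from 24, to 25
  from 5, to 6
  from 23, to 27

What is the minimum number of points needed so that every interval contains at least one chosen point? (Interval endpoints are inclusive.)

By right end: [1,2]  [5,6]  [14,16]  [11,17]  [16,18]  [18,21]  [20,23]  [24,25]  [24,26]  [23,27]
[1,2] uncovered → point at 2; [5,6] uncovered → point at 6; [14,16] uncovered → point at 16; [18,21] uncovered → point at 21; [24,25] uncovered → point at 25.
Points: 2, 6, 16, 21, 25 (5 total).

5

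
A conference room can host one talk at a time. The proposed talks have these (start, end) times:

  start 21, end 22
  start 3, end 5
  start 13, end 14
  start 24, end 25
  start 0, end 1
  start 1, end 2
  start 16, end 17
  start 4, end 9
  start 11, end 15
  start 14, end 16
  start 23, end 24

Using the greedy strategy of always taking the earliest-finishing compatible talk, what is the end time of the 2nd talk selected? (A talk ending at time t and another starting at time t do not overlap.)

Sorted by end: (0,1)  (1,2)  (3,5)  (4,9)  (13,14)  (11,15)  (14,16)  (16,17)  (21,22)  (23,24)  (24,25)
take (0,1); take (1,2); take (3,5); take (13,14); take (14,16); take (16,17); take (21,22); take (23,24); take (24,25).
Selected: (0,1) (1,2) (3,5) (13,14) (14,16) (16,17) (21,22) (23,24) (24,25)

2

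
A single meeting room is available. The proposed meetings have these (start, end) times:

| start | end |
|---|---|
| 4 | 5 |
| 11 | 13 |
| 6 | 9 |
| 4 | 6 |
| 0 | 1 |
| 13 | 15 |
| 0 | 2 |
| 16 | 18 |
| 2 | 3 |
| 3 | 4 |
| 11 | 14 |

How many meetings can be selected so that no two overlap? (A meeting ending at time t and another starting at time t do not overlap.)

By end time: (0,1), (0,2), (2,3), (3,4), (4,5), (4,6), (6,9), (11,13), (11,14), (13,15), (16,18).
Pick (0,1); next start ≥ 1 → (2,3); next start ≥ 3 → (3,4); next start ≥ 4 → (4,5); next start ≥ 5 → (6,9); next start ≥ 9 → (11,13); next start ≥ 13 → (13,15); next start ≥ 15 → (16,18).
Selected 8 meetings.

8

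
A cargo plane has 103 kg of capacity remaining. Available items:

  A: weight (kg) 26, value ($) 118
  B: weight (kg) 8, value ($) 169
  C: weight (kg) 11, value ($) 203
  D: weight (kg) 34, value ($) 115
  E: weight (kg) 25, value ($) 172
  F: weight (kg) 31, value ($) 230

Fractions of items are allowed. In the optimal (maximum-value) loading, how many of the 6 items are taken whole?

5

Greedy by value/weight ratio, highest first.
Order: B (169/8=21.12) > C (203/11=18.45) > F (230/31=7.42) > E (172/25=6.88) > A (118/26=4.54) > D (115/34=3.38)
Fill: take B (8 @ 169) → take C (11 @ 203) → take F (31 @ 230) → take E (25 @ 172) → take A (26 @ 118) → take 2/34 of D → 6.76; 103/103 used.
5 item(s) taken whole; one partial (take 2/34 of D).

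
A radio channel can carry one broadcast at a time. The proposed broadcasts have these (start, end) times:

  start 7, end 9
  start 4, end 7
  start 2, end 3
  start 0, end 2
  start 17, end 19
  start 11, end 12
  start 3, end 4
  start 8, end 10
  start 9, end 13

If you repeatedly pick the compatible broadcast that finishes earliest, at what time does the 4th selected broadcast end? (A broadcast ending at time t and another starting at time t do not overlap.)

7

Sort by end time and greedily take each interval whose start is ≥ the last chosen end.
Sorted by end: (0,2)  (2,3)  (3,4)  (4,7)  (7,9)  (8,10)  (11,12)  (9,13)  (17,19)
take (0,2); take (2,3); take (3,4); take (4,7); take (7,9); take (11,12); take (17,19).
Selected: (0,2) (2,3) (3,4) (4,7) (7,9) (11,12) (17,19)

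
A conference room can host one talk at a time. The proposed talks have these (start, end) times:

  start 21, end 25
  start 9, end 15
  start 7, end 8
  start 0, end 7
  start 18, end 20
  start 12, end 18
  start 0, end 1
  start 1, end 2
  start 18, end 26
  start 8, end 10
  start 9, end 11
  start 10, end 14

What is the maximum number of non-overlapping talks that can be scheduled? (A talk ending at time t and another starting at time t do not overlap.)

7

By end time: (0,1), (1,2), (0,7), (7,8), (8,10), (9,11), (10,14), (9,15), (12,18), (18,20), (21,25), (18,26).
Pick (0,1); next start ≥ 1 → (1,2); next start ≥ 2 → (7,8); next start ≥ 8 → (8,10); next start ≥ 10 → (10,14); next start ≥ 14 → (18,20); next start ≥ 20 → (21,25).
Selected 7 talks.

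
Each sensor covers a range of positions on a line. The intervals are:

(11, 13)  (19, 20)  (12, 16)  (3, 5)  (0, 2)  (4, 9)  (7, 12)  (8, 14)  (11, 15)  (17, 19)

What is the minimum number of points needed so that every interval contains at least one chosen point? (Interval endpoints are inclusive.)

4

By right end: [0,2]  [3,5]  [4,9]  [7,12]  [11,13]  [8,14]  [11,15]  [12,16]  [17,19]  [19,20]
[0,2] uncovered → point at 2; [3,5] uncovered → point at 5; [7,12] uncovered → point at 12; [17,19] uncovered → point at 19.
Points: 2, 5, 12, 19 (4 total).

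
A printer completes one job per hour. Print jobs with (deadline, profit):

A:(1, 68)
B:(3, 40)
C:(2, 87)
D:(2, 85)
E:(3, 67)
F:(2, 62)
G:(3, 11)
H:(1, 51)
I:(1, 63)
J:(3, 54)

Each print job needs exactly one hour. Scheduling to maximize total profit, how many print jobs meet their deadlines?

3

Take jobs in profit order; each goes to the latest open slot no later than its deadline.
By profit: C(d2,87), D(d2,85), A(d1,68), E(d3,67), I(d1,63), F(d2,62), J(d3,54), H(d1,51), B(d3,40), G(d3,11)
C→slot 2; D→slot 1; A skipped; E→slot 3; I skipped; F skipped; J skipped; H skipped; B skipped; G skipped.
3 of 10 scheduled.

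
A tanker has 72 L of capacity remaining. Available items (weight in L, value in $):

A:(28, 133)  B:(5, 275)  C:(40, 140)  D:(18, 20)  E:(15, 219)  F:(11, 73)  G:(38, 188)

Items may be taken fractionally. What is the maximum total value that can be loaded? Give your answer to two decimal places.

Order: B (275/5=55.00) > E (219/15=14.60) > F (73/11=6.64) > G (188/38=4.95) > A (133/28=4.75) > C (140/40=3.50) > D (20/18=1.11)
Fill: take B (5 @ 275) → take E (15 @ 219) → take F (11 @ 73) → take G (38 @ 188) → take 3/28 of A → 14.25; 72/72 used.
Total value = 769.25

769.25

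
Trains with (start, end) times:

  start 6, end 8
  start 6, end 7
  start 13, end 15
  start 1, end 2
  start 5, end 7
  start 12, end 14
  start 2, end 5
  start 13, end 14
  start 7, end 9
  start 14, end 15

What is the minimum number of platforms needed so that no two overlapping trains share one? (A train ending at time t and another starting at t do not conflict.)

The answer is the maximum number of intervals overlapping at any instant.
Events (time:±→running): 1:+→1 2:-→0 2:+→1 5:-→0 5:+→1 6:+→2 6:+→3 … peak 3.

3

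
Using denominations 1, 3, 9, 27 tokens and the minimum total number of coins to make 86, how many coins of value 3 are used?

Greedy: take as many of the largest coin as possible, then repeat with the remainder.
86 = 3×27 + 1×3 + 2×1
Count of 3: 1

1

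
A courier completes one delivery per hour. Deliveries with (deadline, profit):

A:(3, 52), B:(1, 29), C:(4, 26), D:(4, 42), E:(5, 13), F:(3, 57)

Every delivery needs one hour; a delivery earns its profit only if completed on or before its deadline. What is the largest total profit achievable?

Take jobs in profit order; each goes to the latest open slot no later than its deadline.
By profit: F(d3,57), A(d3,52), D(d4,42), B(d1,29), C(d4,26), E(d5,13)
F→slot 3; A→slot 2; D→slot 4; B→slot 1; C skipped; E→slot 5.
Profit = 29 + 52 + 57 + 42 + 13 = 193

193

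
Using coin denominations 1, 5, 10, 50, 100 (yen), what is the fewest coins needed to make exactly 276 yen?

7

276 − 2×100→76 − 1×50→26 − 2×10→6 − 1×5→1 − 1×1→0
Total coins = 2 + 1 + 2 + 1 + 1 = 7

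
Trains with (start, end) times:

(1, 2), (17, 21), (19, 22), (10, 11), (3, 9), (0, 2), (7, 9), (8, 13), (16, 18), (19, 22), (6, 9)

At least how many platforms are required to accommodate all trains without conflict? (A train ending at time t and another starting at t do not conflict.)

4

starts: [0, 1, 3, 6, 7, 8, 10, 16, 17, 19, 19]
ends:   [2, 2, 9, 9, 9, 11, 13, 18, 21, 22, 22]
s0→1 s1→2 e2→1 e2→0 s3→1 s6→2 s7→3 s8→4  — peak 4.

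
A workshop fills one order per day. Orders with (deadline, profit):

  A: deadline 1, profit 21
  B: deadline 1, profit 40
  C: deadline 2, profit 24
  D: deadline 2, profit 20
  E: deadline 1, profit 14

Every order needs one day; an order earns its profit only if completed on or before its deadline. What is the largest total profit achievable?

Take jobs in profit order; each goes to the latest open slot no later than its deadline.
By profit: B(d1,40), C(d2,24), A(d1,21), D(d2,20), E(d1,14)
B→slot 1; C→slot 2; A skipped; D skipped; E skipped.
Profit = 40 + 24 = 64

64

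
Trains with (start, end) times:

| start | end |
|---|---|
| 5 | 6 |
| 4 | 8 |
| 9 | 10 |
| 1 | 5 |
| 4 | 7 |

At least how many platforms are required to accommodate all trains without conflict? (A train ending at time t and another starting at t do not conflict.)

starts: [1, 4, 4, 5, 9]
ends:   [5, 6, 7, 8, 10]
s1→1 s4→2 s4→3  — peak 3.

3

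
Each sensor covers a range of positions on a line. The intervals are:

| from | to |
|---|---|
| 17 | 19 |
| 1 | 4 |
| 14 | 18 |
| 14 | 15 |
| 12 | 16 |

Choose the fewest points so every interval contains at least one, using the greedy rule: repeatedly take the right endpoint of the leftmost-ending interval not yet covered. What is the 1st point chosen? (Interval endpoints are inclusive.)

4

Sort by right endpoint; whenever an interval is uncovered, place a point at its right end.
By right end: [1,4]  [14,15]  [12,16]  [14,18]  [17,19]
[1,4] uncovered → point at 4; [14,15] uncovered → point at 15; [17,19] uncovered → point at 19.
Points: 4, 15, 19 (3 total).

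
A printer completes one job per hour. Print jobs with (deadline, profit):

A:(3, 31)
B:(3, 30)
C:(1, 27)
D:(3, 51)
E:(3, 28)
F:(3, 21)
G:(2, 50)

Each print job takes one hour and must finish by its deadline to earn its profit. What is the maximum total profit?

132

Take jobs in profit order; each goes to the latest open slot no later than its deadline.
Profit order: D=51 G=50 A=31 B=30 E=28 C=27 F=21
Assign: D→slot 3, G→slot 2, A→slot 1, B skipped, E skipped, C skipped, F skipped.
Slots: [1:A] [2:G] [3:D]
Profit = 31 + 50 + 51 = 132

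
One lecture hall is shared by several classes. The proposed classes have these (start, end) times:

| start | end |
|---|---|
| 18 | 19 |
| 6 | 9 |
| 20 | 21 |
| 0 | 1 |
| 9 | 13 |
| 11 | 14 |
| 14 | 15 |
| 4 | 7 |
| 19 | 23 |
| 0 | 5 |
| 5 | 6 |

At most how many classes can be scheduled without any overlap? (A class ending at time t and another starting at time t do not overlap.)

7

Greedy by earliest finish: after sorting by end time, pick each interval compatible with the last pick.
Sorted by end: (0,1)  (0,5)  (5,6)  (4,7)  (6,9)  (9,13)  (11,14)  (14,15)  (18,19)  (20,21)  (19,23)
take (0,1); take (5,6); take (6,9); take (9,13); skip (11,14); take (14,15); take (18,19); take (20,21).
Selected 7 classes.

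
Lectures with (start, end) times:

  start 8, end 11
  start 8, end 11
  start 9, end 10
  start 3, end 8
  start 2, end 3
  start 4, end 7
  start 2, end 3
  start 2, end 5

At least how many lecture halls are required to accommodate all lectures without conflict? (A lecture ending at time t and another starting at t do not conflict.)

The answer is the maximum number of intervals overlapping at any instant.
Events (time:±→running): 2:+→1 2:+→2 2:+→3 … peak 3.

3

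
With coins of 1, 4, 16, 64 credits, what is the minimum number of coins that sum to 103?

7

Greedy: take as many of the largest coin as possible, then repeat with the remainder.
103 − 1×64→39 − 2×16→7 − 1×4→3 − 3×1→0
Total coins = 1 + 2 + 1 + 3 = 7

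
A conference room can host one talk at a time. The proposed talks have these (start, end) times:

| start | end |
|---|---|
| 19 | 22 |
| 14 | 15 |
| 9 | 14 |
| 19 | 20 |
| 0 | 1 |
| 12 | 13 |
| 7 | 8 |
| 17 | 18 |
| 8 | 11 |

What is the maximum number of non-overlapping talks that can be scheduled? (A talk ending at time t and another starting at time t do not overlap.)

7

Order by finish time; keep every interval that doesn't clash with the previous kept one.
Sorted by end: (0,1)  (7,8)  (8,11)  (12,13)  (9,14)  (14,15)  (17,18)  (19,20)  (19,22)
take (0,1); take (7,8); take (8,11); take (12,13); take (14,15); take (17,18); take (19,20); skip (19,22).
Selected 7 talks.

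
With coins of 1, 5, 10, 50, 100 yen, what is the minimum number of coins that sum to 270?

5

Use the largest denomination that fits, subtract, and repeat.
270 = 2×100 + 1×50 + 2×10
Total coins = 2 + 1 + 2 = 5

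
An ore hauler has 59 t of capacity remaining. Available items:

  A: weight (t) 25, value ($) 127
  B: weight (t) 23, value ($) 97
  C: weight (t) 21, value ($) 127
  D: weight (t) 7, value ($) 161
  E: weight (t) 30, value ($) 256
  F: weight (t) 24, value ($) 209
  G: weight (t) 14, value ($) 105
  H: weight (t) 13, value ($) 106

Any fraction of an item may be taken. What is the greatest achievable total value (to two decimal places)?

Greedy by value/weight ratio, highest first.
Order: D (161/7=23.00) > F (209/24=8.71) > E (256/30=8.53) > H (106/13=8.15) > G (105/14=7.50) > C (127/21=6.05) > A (127/25=5.08) > B (97/23=4.22)
Fill: take D (7 @ 161) → take F (24 @ 209) → take 28/30 of E → 238.93; 59/59 used.
Total value = 608.93

608.93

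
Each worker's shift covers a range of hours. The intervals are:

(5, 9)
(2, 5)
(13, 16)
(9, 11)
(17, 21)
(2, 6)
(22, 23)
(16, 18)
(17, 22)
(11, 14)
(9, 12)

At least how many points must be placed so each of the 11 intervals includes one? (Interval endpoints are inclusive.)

Sorted: [2,5] [2,6] [5,9] [9,11] [9,12] [11,14] [13,16] [16,18] [17,21] [17,22] [22,23]
{[2,5],[2,6],[5,9]} hit by 5; {[9,11],[9,12],[11,14]} hit by 11; {[13,16],[16,18]} hit by 16; {[17,21],[17,22]} hit by 21; {[22,23]} hit by 23.
Points: 5, 11, 16, 21, 23 (5 total).

5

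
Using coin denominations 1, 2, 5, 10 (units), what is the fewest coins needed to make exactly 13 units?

Greedy: take as many of the largest coin as possible, then repeat with the remainder.
13 = 1×10 + 1×2 + 1×1
Total coins = 1 + 1 + 1 = 3

3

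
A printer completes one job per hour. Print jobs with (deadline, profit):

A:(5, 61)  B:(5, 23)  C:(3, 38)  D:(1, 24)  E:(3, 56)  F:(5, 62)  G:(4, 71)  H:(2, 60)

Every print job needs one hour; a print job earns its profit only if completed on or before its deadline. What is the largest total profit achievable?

Take jobs in profit order; each goes to the latest open slot no later than its deadline.
Profit order: G=71 F=62 A=61 H=60 E=56 C=38 D=24 B=23
Assign: G→slot 4, F→slot 5, A→slot 3, H→slot 2, E→slot 1, C skipped, D skipped, B skipped.
Slots: [1:E] [2:H] [3:A] [4:G] [5:F]
Profit = 56 + 60 + 61 + 71 + 62 = 310

310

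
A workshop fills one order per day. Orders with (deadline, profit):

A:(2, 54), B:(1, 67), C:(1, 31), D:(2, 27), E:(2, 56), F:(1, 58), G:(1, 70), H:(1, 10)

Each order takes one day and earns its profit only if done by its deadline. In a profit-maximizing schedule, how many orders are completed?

Profit order: G=70 B=67 F=58 E=56 A=54 C=31 D=27 H=10
Assign: G→slot 1, B skipped, F skipped, E→slot 2, A skipped, C skipped, D skipped, H skipped.
Slots: [1:G] [2:E]
2 of 8 scheduled.

2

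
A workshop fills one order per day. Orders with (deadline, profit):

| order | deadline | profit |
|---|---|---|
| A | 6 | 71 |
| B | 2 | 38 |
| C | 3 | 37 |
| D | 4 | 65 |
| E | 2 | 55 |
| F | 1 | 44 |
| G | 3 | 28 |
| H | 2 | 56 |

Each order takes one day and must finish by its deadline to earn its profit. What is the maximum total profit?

284

Take jobs in profit order; each goes to the latest open slot no later than its deadline.
By profit: A(d6,71), D(d4,65), H(d2,56), E(d2,55), F(d1,44), B(d2,38), C(d3,37), G(d3,28)
A→slot 6; D→slot 4; H→slot 2; E→slot 1; F skipped; B skipped; C→slot 3; G skipped.
Profit = 55 + 56 + 37 + 65 + 71 = 284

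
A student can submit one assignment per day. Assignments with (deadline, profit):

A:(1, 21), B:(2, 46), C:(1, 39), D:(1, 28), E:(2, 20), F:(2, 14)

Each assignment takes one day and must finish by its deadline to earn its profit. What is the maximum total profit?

85

Profit order: B=46 C=39 D=28 A=21 E=20 F=14
Assign: B→slot 2, C→slot 1, D skipped, A skipped, E skipped, F skipped.
Slots: [1:C] [2:B]
Profit = 39 + 46 = 85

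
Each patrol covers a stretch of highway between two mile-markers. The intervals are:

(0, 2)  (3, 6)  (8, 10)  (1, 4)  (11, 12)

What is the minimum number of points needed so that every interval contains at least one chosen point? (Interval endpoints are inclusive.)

Sorted: [0,2] [1,4] [3,6] [8,10] [11,12]
{[0,2],[1,4]} hit by 2; {[3,6]} hit by 6; {[8,10]} hit by 10; {[11,12]} hit by 12.
Points: 2, 6, 10, 12 (4 total).

4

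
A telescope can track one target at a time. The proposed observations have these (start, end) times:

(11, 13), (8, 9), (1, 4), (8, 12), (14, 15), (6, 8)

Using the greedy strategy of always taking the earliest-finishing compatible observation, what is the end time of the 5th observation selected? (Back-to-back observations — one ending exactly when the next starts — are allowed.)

Sorted by end: (1,4)  (6,8)  (8,9)  (8,12)  (11,13)  (14,15)
take (1,4); take (6,8); take (8,9); skip (8,12); take (11,13); take (14,15).
Selected: (1,4) (6,8) (8,9) (11,13) (14,15)

15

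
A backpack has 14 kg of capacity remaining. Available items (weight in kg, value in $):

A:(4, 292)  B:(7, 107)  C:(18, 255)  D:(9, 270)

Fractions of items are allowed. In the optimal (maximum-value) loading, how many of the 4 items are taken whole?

2

Greedy by value/weight ratio, highest first.
Order: A (292/4=73.00) > D (270/9=30.00) > B (107/7=15.29) > C (255/18=14.17)
Fill: take A (4 @ 292) → take D (9 @ 270) → take 1/7 of B → 15.29; 14/14 used.
2 item(s) taken whole; one partial (take 1/7 of B).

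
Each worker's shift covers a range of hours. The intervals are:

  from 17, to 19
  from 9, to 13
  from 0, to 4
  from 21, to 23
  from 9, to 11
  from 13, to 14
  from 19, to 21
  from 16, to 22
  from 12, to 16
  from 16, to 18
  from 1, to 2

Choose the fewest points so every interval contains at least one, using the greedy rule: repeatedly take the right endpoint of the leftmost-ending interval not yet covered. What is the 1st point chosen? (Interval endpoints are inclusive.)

Sort by right endpoint; whenever an interval is uncovered, place a point at its right end.
By right end: [1,2]  [0,4]  [9,11]  [9,13]  [13,14]  [12,16]  [16,18]  [17,19]  [19,21]  [16,22]  [21,23]
[1,2] uncovered → point at 2; [9,11] uncovered → point at 11; [13,14] uncovered → point at 14; [16,18] uncovered → point at 18; [19,21] uncovered → point at 21.
Points: 2, 11, 14, 18, 21 (5 total).

2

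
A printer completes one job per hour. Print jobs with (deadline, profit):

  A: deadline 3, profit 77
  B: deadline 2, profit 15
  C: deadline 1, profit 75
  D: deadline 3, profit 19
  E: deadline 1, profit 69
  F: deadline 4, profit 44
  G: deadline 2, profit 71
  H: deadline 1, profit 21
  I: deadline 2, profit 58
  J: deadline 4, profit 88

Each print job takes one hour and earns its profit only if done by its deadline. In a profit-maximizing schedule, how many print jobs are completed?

By profit: J(d4,88), A(d3,77), C(d1,75), G(d2,71), E(d1,69), I(d2,58), F(d4,44), H(d1,21), D(d3,19), B(d2,15)
J→slot 4; A→slot 3; C→slot 1; G→slot 2; E skipped; I skipped; F skipped; H skipped; D skipped; B skipped.
4 of 10 scheduled.

4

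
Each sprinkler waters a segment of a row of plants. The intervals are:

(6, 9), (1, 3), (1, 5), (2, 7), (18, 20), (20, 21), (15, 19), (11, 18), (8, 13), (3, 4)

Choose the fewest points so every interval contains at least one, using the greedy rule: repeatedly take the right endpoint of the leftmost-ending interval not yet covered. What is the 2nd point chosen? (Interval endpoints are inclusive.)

By right end: [1,3]  [3,4]  [1,5]  [2,7]  [6,9]  [8,13]  [11,18]  [15,19]  [18,20]  [20,21]
[1,3] uncovered → point at 3; [6,9] uncovered → point at 9; [11,18] uncovered → point at 18; [20,21] uncovered → point at 21.
Points: 3, 9, 18, 21 (4 total).

9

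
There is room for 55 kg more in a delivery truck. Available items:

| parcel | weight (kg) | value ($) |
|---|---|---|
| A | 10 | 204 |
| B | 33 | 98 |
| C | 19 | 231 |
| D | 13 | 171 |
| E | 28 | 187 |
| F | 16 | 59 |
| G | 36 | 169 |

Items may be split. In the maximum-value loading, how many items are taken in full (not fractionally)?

3

Sort by value per unit weight and fill in that order.
Ratios (sorted): A 20.40, D 13.15, C 12.16, E 6.68, G 4.69, F 3.69, B 2.97
take A (10 @ 204); take D (13 @ 171); take C (19 @ 231); take 13/28 of E → 86.82. Capacity used 55/55.
3 item(s) taken whole; one partial (take 13/28 of E).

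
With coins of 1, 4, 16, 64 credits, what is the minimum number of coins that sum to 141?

6

Greedy: take as many of the largest coin as possible, then repeat with the remainder.
141 = 2×64 + 3×4 + 1×1
Total coins = 2 + 3 + 1 = 6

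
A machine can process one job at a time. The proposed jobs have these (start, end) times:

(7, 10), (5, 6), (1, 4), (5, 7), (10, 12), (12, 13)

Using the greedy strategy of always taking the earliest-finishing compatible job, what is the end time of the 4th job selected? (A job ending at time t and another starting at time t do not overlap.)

12

By end time: (1,4), (5,6), (5,7), (7,10), (10,12), (12,13).
Pick (1,4); next start ≥ 4 → (5,6); next start ≥ 6 → (7,10); next start ≥ 10 → (10,12); next start ≥ 12 → (12,13).
Selected: (1,4) (5,6) (7,10) (10,12) (12,13)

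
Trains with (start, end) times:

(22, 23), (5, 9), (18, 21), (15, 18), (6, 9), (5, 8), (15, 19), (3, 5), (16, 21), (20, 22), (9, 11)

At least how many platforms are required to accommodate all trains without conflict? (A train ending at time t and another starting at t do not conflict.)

3

Count concurrent intervals with a sweep; the peak is the room count.
Events (time:±→running): 3:+→1 5:-→0 5:+→1 5:+→2 6:+→3 … peak 3.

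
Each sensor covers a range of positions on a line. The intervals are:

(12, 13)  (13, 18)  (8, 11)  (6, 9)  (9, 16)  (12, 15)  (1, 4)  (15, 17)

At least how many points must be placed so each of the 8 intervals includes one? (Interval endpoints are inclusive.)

4

Sorted: [1,4] [6,9] [8,11] [12,13] [12,15] [9,16] [15,17] [13,18]
{[1,4]} hit by 4; {[6,9],[8,11]} hit by 9; {[12,13],[12,15],[9,16]} hit by 13; {[15,17],[13,18]} hit by 17.
Points: 4, 9, 13, 17 (4 total).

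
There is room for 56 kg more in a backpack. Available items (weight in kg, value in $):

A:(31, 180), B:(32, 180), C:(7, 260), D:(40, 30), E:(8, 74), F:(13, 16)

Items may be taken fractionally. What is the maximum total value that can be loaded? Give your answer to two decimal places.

570.25

Order: C (260/7=37.14) > E (74/8=9.25) > A (180/31=5.81) > B (180/32=5.62) > F (16/13=1.23) > D (30/40=0.75)
Fill: take C (7 @ 260) → take E (8 @ 74) → take A (31 @ 180) → take 10/32 of B → 56.25; 56/56 used.
Total value = 570.25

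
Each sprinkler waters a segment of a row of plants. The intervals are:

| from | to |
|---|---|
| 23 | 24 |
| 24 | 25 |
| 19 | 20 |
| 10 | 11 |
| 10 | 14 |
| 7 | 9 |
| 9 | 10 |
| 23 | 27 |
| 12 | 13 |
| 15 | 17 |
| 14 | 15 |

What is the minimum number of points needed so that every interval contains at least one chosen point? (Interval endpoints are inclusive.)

6

Sort by right endpoint; whenever an interval is uncovered, place a point at its right end.
Sorted: [7,9] [9,10] [10,11] [12,13] [10,14] [14,15] [15,17] [19,20] [23,24] [24,25] [23,27]
{[7,9],[9,10]} hit by 9; {[10,11]} hit by 11; {[12,13],[10,14]} hit by 13; {[14,15],[15,17]} hit by 15; {[19,20]} hit by 20; {[23,24],[24,25],[23,27]} hit by 24.
Points: 9, 11, 13, 15, 20, 24 (6 total).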